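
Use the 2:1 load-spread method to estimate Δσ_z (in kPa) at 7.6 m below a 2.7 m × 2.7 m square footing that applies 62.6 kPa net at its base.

Δσ_z ≈ 4.3 kPa

By the 2:1 method the load spreads at 1 horizontal : 2 vertical, so at depth z the loaded area has grown by z in each plan dimension:
Δσ = qBL/((B+z)(L+z)) = 62.6×2.7×2.7/((2.7+7.6)(2.7+7.6)) = 4.3016 kPa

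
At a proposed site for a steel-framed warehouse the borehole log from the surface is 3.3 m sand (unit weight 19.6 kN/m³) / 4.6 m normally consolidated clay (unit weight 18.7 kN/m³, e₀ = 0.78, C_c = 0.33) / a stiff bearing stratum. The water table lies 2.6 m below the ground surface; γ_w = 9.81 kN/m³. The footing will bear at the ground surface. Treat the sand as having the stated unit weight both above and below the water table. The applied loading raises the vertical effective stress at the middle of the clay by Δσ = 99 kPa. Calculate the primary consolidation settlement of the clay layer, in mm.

S_c ≈ 303 mm

Mid-depth of clay below the ground surface: z = 3.3 + 4.6/2 = 5.6 m.
Total vertical stress at mid-clay: σ_v = 19.6×3.3 + 18.7×2.3 = 107.69 kPa.
Pore pressure: u = 9.81×(5.6 − 2.6) = 29.43 kPa.
Initial effective stress: σ'_0 = σ_v − u = 107.69 − 29.43 = 78.26 kPa.
Final effective stress: σ'_f = σ'_0 + Δσ = 78.26 + 99 = 177.26 kPa.
Normally consolidated clay, so the full stress increment lies on the virgin compression line:
S_c = C_c·H/(1+e₀)·log₁₀(σ'_f/σ'_0) = 0.33×4.6/(1+0.78)×log₁₀(177.26/78.26)
    = 0.85281 × 0.35507 = 0.3028 m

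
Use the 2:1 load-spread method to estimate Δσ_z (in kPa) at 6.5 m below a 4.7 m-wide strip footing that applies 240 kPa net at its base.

Δσ_z ≈ 101 kPa

By the 2:1 method the load spreads at 1 horizontal : 2 vertical, so at depth z the loaded area has grown by z in each plan dimension:
Δσ = qB/(B+z) = 240×4.7/(4.7+6.5) = 100.71 kPa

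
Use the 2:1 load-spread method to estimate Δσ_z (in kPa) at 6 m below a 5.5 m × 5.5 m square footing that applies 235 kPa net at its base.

Δσ_z ≈ 53.8 kPa

By the 2:1 method the load spreads at 1 horizontal : 2 vertical, so at depth z the loaded area has grown by z in each plan dimension:
Δσ = qBL/((B+z)(L+z)) = 235×5.5×5.5/((5.5+6)(5.5+6)) = 53.752 kPa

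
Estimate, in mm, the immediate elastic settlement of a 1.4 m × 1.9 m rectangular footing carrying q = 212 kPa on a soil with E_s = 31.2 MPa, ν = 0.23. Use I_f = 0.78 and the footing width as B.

Immediate (elastic) settlement: S_e = q·B·(1−ν²)/E_s · I_f.
E_s = 31.2 MPa = 31200 kPa.
S_e = 212 × 1.4 × (1 − 0.23²) / 31200 × 0.78
    = 212 × 1.4 × 0.9471 / 31200 × 0.78
    = 0.007027 m = 7.027 mm

S_e ≈ 7.03 mm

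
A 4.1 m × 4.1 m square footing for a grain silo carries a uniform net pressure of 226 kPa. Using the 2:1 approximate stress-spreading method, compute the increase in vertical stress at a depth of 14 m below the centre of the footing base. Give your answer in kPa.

Δσ_z ≈ 11.6 kPa

By the 2:1 method the load spreads at 1 horizontal : 2 vertical, so at depth z the loaded area has grown by z in each plan dimension:
Δσ = qBL/((B+z)(L+z)) = 226×4.1×4.1/((4.1+14)(4.1+14)) = 11.596 kPa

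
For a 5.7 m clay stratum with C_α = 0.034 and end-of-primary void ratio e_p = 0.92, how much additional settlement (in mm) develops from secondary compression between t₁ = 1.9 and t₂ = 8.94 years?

Secondary compression: S_s = C_α·H/(1+e_p)·log₁₀(t₂/t₁)
S_s = 0.034×5.7/(1+0.92)×log₁₀(8.94/1.9)
    = 0.1009 × 0.6726 = 0.06789 m

S_s ≈ 67.9 mm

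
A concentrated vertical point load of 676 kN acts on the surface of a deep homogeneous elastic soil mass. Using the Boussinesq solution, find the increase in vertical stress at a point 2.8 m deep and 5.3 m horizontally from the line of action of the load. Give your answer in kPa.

Boussinesq vertical stress below a point load on an elastic half-space:
Δσ_z = 3P/(2πz²) · [1 + (r/z)²]^(−5/2)
r/z = 5.3/2.8 = 1.8929; [1+(r/z)²]^(−5/2) = 0.022241.
Δσ_z = 3×676/(2π×2.8²) × 0.022241 = 41.169 × 0.022241 = 0.9156 kPa

Δσ_z ≈ 0.916 kPa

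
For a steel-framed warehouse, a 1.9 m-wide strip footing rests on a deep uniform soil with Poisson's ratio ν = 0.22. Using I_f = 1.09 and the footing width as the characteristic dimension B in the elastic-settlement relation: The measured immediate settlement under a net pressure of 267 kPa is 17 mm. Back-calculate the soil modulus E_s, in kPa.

S_e = q·B·(1−ν²)/E_s · I_f  ⇒  E_s = q·B·(1−ν²)·I_f / S_e.
E_s = 267 × 1.9 × 0.9516 × 1.09 / 0.017 = 30950 kPa

E_s ≈ 31000 kPa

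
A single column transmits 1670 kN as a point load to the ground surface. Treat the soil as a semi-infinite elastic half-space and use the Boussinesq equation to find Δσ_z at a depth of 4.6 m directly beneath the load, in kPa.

Boussinesq vertical stress below a point load on an elastic half-space:
Δσ_z = 3P/(2πz²) · [1 + (r/z)²]^(−5/2)
r/z = 0/4.6 = 0; [1+(r/z)²]^(−5/2) = 1.
Δσ_z = 3×1670/(2π×4.6²) × 1 = 37.683 × 1 = 37.68 kPa

Δσ_z ≈ 37.7 kPa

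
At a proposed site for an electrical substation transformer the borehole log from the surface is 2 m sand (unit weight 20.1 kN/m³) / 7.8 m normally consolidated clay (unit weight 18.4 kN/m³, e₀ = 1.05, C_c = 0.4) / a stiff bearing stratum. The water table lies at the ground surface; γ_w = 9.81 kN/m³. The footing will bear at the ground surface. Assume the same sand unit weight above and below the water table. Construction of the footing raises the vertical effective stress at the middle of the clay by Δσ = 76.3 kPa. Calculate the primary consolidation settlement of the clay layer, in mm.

S_c ≈ 582 mm

Mid-depth of clay below the ground surface: z = 2 + 7.8/2 = 5.9 m.
Total vertical stress at mid-clay: σ_v = 20.1×2 + 18.4×3.9 = 111.96 kPa.
Pore pressure: u = 9.81×(5.9 − 0) = 57.879 kPa.
Initial effective stress: σ'_0 = σ_v − u = 111.96 − 57.879 = 54.081 kPa.
Final effective stress: σ'_f = σ'_0 + Δσ = 54.081 + 76.3 = 130.38 kPa.
Normally consolidated clay, so the full stress increment lies on the virgin compression line:
S_c = C_c·H/(1+e₀)·log₁₀(σ'_f/σ'_0) = 0.4×7.8/(1+1.05)×log₁₀(130.38/54.081)
    = 1.522 × 0.38217 = 0.5817 m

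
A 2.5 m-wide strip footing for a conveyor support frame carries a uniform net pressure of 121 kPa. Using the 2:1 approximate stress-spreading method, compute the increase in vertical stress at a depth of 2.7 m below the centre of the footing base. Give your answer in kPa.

By the 2:1 method the load spreads at 1 horizontal : 2 vertical, so at depth z the loaded area has grown by z in each plan dimension:
Δσ = qB/(B+z) = 121×2.5/(2.5+2.7) = 58.173 kPa

Δσ_z ≈ 58.2 kPa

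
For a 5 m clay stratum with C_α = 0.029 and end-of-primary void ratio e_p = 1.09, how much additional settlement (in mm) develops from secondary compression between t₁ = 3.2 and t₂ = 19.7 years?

Secondary compression: S_s = C_α·H/(1+e_p)·log₁₀(t₂/t₁)
S_s = 0.029×5/(1+1.09)×log₁₀(19.7/3.2)
    = 0.06938 × 0.7893 = 0.05476 m

S_s ≈ 54.8 mm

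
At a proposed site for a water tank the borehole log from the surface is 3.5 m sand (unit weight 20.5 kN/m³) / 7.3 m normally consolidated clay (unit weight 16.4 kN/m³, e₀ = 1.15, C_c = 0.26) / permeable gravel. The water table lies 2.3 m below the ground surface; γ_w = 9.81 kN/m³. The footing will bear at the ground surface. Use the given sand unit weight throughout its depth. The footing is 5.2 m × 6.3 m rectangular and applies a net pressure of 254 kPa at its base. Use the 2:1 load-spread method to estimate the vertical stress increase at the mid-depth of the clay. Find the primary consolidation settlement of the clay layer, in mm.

Mid-depth of clay below the ground surface: z = 3.5 + 7.3/2 = 7.15 m.
Total vertical stress at mid-clay: σ_v = 20.5×3.5 + 16.4×3.65 = 131.61 kPa.
Pore pressure: u = 9.81×(7.15 − 2.3) = 47.578 kPa.
Initial effective stress: σ'_0 = σ_v − u = 131.61 − 47.578 = 84.032 kPa.
Stress increase at mid-clay by the 2:1 spreading method:
Δσ = qBL/((B+z)(L+z)) = 254×5.2×6.3/((5.2+7.15)(6.3+7.15)) = 50.094 kPa
Final effective stress: σ'_f = σ'_0 + Δσ = 84.032 + 50.094 = 134.13 kPa.
Normally consolidated clay, so the full stress increment lies on the virgin compression line:
S_c = C_c·H/(1+e₀)·log₁₀(σ'_f/σ'_0) = 0.26×7.3/(1+1.15)×log₁₀(134.13/84.032)
    = 0.88279 × 0.20308 = 0.1793 m

S_c ≈ 179 mm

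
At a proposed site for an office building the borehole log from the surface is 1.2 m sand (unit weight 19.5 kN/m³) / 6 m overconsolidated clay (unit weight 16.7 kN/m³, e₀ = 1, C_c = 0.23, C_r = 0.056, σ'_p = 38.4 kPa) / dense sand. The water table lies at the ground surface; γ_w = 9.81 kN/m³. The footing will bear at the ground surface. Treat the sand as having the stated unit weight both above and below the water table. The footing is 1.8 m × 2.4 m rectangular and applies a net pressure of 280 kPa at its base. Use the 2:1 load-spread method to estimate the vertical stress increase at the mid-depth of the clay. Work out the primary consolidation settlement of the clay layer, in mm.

S_c ≈ 160 mm

Mid-depth of clay below the ground surface: z = 1.2 + 6/2 = 4.2 m.
Total vertical stress at mid-clay: σ_v = 19.5×1.2 + 16.7×3 = 73.5 kPa.
Pore pressure: u = 9.81×(4.2 − 0) = 41.202 kPa.
Initial effective stress: σ'_0 = σ_v − u = 73.5 − 41.202 = 32.298 kPa.
Stress increase at mid-clay by the 2:1 spreading method:
Δσ = qBL/((B+z)(L+z)) = 280×1.8×2.4/((1.8+4.2)(2.4+4.2)) = 30.545 kPa
Final effective stress: σ'_f = 32.298 + 30.545 = 62.843 kPa.
σ'_f = 62.843 > σ'_p = 38.4 kPa, so the stress path crosses the preconsolidation pressure — recompression up to σ'_p, then virgin compression beyond:
S_c = H/(1+e₀)·[C_r·log₁₀(σ'_p/σ'_0) + C_c·log₁₀(σ'_f/σ'_p)]
    = 6/2 × [0.056×log₁₀(38.4/32.298) + 0.23×log₁₀(62.843/38.4)]
    = 3 × [0.0042087 + 0.049203] = 0.1602 m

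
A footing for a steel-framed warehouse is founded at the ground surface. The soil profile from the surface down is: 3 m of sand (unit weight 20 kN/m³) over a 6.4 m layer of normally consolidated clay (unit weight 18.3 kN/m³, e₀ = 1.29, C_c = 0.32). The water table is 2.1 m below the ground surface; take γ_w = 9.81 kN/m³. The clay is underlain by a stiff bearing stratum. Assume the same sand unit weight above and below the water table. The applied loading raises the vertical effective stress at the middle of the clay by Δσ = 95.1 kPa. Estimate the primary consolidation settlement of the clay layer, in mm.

Mid-depth of clay below the ground surface: z = 3 + 6.4/2 = 6.2 m.
Total vertical stress at mid-clay: σ_v = 20×3 + 18.3×3.2 = 118.56 kPa.
Pore pressure: u = 9.81×(6.2 − 2.1) = 40.221 kPa.
Initial effective stress: σ'_0 = σ_v − u = 118.56 − 40.221 = 78.339 kPa.
Final effective stress: σ'_f = σ'_0 + Δσ = 78.339 + 95.1 = 173.44 kPa.
Normally consolidated clay, so the full stress increment lies on the virgin compression line:
S_c = C_c·H/(1+e₀)·log₁₀(σ'_f/σ'_0) = 0.32×6.4/(1+1.29)×log₁₀(173.44/78.339)
    = 0.89432 × 0.34517 = 0.3087 m

S_c ≈ 309 mm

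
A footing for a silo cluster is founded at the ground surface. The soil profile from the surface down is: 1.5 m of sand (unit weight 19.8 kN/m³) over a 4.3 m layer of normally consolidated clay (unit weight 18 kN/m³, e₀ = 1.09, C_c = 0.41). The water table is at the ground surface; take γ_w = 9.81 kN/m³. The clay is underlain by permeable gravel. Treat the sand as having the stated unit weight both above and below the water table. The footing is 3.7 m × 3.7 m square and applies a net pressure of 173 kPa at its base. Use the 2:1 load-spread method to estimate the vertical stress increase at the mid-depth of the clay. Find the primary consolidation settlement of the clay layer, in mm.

Mid-depth of clay below the ground surface: z = 1.5 + 4.3/2 = 3.65 m.
Total vertical stress at mid-clay: σ_v = 19.8×1.5 + 18×2.15 = 68.4 kPa.
Pore pressure: u = 9.81×(3.65 − 0) = 35.806 kPa.
Initial effective stress: σ'_0 = σ_v − u = 68.4 − 35.806 = 32.594 kPa.
Stress increase at mid-clay by the 2:1 spreading method:
Δσ = qBL/((B+z)(L+z)) = 173×3.7×3.7/((3.7+3.65)(3.7+3.65)) = 43.84 kPa
Final effective stress: σ'_f = σ'_0 + Δσ = 32.594 + 43.84 = 76.434 kPa.
Normally consolidated clay, so the full stress increment lies on the virgin compression line:
S_c = C_c·H/(1+e₀)·log₁₀(σ'_f/σ'_0) = 0.41×4.3/(1+1.09)×log₁₀(76.434/32.594)
    = 0.84354 × 0.37015 = 0.3122 m

S_c ≈ 312 mm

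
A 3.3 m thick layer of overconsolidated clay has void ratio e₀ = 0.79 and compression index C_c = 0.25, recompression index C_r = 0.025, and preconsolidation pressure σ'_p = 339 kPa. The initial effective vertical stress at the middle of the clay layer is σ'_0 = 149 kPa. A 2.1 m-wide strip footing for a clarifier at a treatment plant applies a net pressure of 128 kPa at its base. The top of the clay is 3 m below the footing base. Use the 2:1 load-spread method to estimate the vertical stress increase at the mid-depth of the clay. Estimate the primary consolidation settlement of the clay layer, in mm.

S_c ≈ 4.74 mm

Mid-depth of clay below the footing base: z = 3 + 3.3/2 = 4.65 m.
Stress increase at mid-clay by the 2:1 spreading method:
Δσ = qB/(B+z) = 128×2.1/(2.1+4.65) = 39.822 kPa
Final effective stress: σ'_f = 149 + 39.822 = 188.82 kPa.
σ'_f = 188.82 ≤ σ'_p = 339 kPa, so the clay remains overconsolidated and only the recompression index applies:
S_c = C_r·H/(1+e₀)·log₁₀(σ'_f/σ'_0) = 0.025×3.3/1.79×log₁₀(188.82/149)
    = 0.04609 × 0.10286 = 0.004741 m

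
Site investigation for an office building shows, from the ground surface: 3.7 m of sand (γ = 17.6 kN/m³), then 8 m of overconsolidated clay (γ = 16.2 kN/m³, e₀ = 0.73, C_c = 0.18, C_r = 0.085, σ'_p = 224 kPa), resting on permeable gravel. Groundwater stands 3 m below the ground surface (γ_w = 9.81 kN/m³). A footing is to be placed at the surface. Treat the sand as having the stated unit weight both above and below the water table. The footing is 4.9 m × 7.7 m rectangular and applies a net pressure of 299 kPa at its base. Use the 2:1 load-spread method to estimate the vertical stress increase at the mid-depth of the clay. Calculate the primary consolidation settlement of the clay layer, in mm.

Mid-depth of clay below the ground surface: z = 3.7 + 8/2 = 7.7 m.
Total vertical stress at mid-clay: σ_v = 17.6×3.7 + 16.2×4 = 129.92 kPa.
Pore pressure: u = 9.81×(7.7 − 3) = 46.107 kPa.
Initial effective stress: σ'_0 = σ_v − u = 129.92 − 46.107 = 83.813 kPa.
Stress increase at mid-clay by the 2:1 spreading method:
Δσ = qBL/((B+z)(L+z)) = 299×4.9×7.7/((4.9+7.7)(7.7+7.7)) = 58.139 kPa
Final effective stress: σ'_f = 83.813 + 58.139 = 141.95 kPa.
σ'_f = 141.95 ≤ σ'_p = 224 kPa, so the clay remains overconsolidated and only the recompression index applies:
S_c = C_r·H/(1+e₀)·log₁₀(σ'_f/σ'_0) = 0.085×8/1.73×log₁₀(141.95/83.813)
    = 0.39307 × 0.22882 = 0.08994 m

S_c ≈ 89.9 mm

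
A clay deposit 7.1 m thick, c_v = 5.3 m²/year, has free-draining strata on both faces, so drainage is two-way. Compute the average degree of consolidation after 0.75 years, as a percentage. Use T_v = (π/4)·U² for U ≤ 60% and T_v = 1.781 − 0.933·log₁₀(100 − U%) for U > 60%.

U ≈ 62.8 %

Drainage path length: H_d = H/2 = 3.55 m (double drainage).
T_v = c_v·t/H_d² = 5.3×0.75/3.55² = 0.31541.
T_v = 0.31541 corresponds to the U > 60% branch:
U = 1 − 10^((1.781 − T_v)/0.933)/100 = 0.6277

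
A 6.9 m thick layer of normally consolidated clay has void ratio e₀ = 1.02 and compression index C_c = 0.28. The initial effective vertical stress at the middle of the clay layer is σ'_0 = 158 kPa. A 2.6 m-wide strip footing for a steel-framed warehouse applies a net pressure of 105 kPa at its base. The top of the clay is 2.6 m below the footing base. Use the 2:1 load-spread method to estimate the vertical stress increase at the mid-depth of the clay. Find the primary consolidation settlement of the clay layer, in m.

Mid-depth of clay below the footing base: z = 2.6 + 6.9/2 = 6.05 m.
Stress increase at mid-clay by the 2:1 spreading method:
Δσ = qB/(B+z) = 105×2.6/(2.6+6.05) = 31.561 kPa
Final effective stress: σ'_f = σ'_0 + Δσ = 158 + 31.561 = 189.56 kPa.
Normally consolidated clay, so the full stress increment lies on the virgin compression line:
S_c = C_c·H/(1+e₀)·log₁₀(σ'_f/σ'_0) = 0.28×6.9/(1+1.02)×log₁₀(189.56/158)
    = 0.95644 × 0.07909 = 0.07564 m

S_c ≈ 0.0756 m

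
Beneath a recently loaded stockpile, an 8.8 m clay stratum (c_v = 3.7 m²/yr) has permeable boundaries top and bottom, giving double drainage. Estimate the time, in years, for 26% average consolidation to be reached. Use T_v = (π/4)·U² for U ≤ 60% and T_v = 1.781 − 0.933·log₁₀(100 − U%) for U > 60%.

t ≈ 0.278 years

Drainage path length: H_d = H/2 = 4.4 m (double drainage).
U ≤ 60%: T_v = (π/4)·U² = (π/4)×0.26² = 0.053093.
t = T_v·H_d²/c_v = 0.053093×4.4²/3.7 = 0.2778 years.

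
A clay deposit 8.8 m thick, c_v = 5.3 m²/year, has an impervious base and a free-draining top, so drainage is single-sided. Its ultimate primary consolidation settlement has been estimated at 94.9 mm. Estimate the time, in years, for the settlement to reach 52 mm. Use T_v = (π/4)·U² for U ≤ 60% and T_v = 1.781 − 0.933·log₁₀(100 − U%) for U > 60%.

t ≈ 3.45 years

Drainage path length: H_d = H = 8.8 m (single drainage).
U = S(t)/S_ult = 52/94.9 = 0.5479.
U ≤ 60%: T_v = (π/4)·U² = (π/4)×0.54795² = 0.23581.
t = T_v·H_d²/c_v = 0.23581×8.8²/5.3 = 3.445 years.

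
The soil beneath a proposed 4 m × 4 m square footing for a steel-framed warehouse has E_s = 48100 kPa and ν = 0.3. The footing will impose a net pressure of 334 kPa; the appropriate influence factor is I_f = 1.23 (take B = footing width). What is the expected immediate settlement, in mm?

Immediate (elastic) settlement: S_e = q·B·(1−ν²)/E_s · I_f.
S_e = 334 × 4 × (1 − 0.3²) / 48100 × 1.23
    = 334 × 4 × 0.91 / 48100 × 1.23
    = 0.03109 m = 31.09 mm

S_e ≈ 31.1 mm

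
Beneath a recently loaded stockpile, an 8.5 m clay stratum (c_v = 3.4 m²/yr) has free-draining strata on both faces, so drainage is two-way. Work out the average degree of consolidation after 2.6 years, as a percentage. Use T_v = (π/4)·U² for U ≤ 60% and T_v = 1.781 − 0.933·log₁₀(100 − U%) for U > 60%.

U ≈ 75.8 %

Drainage path length: H_d = H/2 = 4.25 m (double drainage).
T_v = c_v·t/H_d² = 3.4×2.6/4.25² = 0.48941.
T_v = 0.48941 corresponds to the U > 60% branch:
U = 1 − 10^((1.781 − T_v)/0.933)/100 = 0.7577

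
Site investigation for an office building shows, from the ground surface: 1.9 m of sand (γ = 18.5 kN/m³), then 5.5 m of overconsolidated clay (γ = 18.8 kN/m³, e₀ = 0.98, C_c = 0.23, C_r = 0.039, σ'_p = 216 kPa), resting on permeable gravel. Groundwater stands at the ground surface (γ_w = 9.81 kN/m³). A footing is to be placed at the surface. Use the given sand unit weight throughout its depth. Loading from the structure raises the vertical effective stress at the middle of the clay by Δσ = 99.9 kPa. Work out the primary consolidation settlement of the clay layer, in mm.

S_c ≈ 57.9 mm

Mid-depth of clay below the ground surface: z = 1.9 + 5.5/2 = 4.65 m.
Total vertical stress at mid-clay: σ_v = 18.5×1.9 + 18.8×2.75 = 86.85 kPa.
Pore pressure: u = 9.81×(4.65 − 0) = 45.617 kPa.
Initial effective stress: σ'_0 = σ_v − u = 86.85 − 45.617 = 41.233 kPa.
Final effective stress: σ'_f = 41.233 + 99.9 = 141.13 kPa.
σ'_f = 141.13 ≤ σ'_p = 216 kPa, so the clay remains overconsolidated and only the recompression index applies:
S_c = C_r·H/(1+e₀)·log₁₀(σ'_f/σ'_0) = 0.039×5.5/1.98×log₁₀(141.13/41.233)
    = 0.10833 × 0.53437 = 0.05789 m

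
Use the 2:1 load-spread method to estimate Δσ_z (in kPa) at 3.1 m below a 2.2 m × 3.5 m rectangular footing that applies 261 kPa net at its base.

Δσ_z ≈ 57.5 kPa

By the 2:1 method the load spreads at 1 horizontal : 2 vertical, so at depth z the loaded area has grown by z in each plan dimension:
Δσ = qBL/((B+z)(L+z)) = 261×2.2×3.5/((2.2+3.1)(3.5+3.1)) = 57.453 kPa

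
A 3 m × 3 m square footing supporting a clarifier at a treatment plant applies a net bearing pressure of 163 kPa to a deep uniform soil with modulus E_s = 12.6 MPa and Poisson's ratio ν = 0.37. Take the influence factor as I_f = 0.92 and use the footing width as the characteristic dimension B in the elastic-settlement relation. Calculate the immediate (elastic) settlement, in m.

Immediate (elastic) settlement: S_e = q·B·(1−ν²)/E_s · I_f.
E_s = 12.6 MPa = 12600 kPa.
S_e = 163 × 3 × (1 − 0.37²) / 12600 × 0.92
    = 163 × 3 × 0.8631 / 12600 × 0.92
    = 0.03082 m

S_e ≈ 0.0308 m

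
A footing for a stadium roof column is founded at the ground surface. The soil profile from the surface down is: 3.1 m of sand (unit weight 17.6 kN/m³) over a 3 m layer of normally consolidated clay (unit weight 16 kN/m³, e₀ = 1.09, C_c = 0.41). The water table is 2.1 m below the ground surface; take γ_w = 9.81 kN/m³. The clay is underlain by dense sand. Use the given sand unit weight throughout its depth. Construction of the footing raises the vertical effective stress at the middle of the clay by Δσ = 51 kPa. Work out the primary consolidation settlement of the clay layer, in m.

S_c ≈ 0.17 m

Mid-depth of clay below the ground surface: z = 3.1 + 3/2 = 4.6 m.
Total vertical stress at mid-clay: σ_v = 17.6×3.1 + 16×1.5 = 78.56 kPa.
Pore pressure: u = 9.81×(4.6 − 2.1) = 24.525 kPa.
Initial effective stress: σ'_0 = σ_v − u = 78.56 − 24.525 = 54.035 kPa.
Final effective stress: σ'_f = σ'_0 + Δσ = 54.035 + 51 = 105.03 kPa.
Normally consolidated clay, so the full stress increment lies on the virgin compression line:
S_c = C_c·H/(1+e₀)·log₁₀(σ'_f/σ'_0) = 0.41×3/(1+1.09)×log₁₀(105.03/54.035)
    = 0.58852 × 0.28864 = 0.1699 m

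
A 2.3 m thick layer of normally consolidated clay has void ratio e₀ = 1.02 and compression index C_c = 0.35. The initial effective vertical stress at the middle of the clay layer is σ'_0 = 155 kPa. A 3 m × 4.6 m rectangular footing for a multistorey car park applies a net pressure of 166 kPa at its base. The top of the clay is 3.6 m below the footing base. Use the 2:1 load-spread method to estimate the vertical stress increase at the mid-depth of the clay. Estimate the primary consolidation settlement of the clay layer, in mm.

S_c ≈ 32.1 mm

Mid-depth of clay below the footing base: z = 3.6 + 2.3/2 = 4.75 m.
Stress increase at mid-clay by the 2:1 spreading method:
Δσ = qBL/((B+z)(L+z)) = 166×3×4.6/((3+4.75)(4.6+4.75)) = 31.614 kPa
Final effective stress: σ'_f = σ'_0 + Δσ = 155 + 31.614 = 186.61 kPa.
Normally consolidated clay, so the full stress increment lies on the virgin compression line:
S_c = C_c·H/(1+e₀)·log₁₀(σ'_f/σ'_0) = 0.35×2.3/(1+1.02)×log₁₀(186.61/155)
    = 0.39851 × 0.080603 = 0.03212 m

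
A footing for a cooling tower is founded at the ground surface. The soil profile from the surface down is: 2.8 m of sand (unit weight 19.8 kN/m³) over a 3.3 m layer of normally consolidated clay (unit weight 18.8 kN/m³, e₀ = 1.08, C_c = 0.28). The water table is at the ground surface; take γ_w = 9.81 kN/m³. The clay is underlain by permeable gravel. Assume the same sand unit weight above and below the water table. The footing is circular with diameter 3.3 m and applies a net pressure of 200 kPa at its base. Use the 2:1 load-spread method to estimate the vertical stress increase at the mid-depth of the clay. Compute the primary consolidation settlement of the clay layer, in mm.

S_c ≈ 118 mm

Mid-depth of clay below the ground surface: z = 2.8 + 3.3/2 = 4.45 m.
Total vertical stress at mid-clay: σ_v = 19.8×2.8 + 18.8×1.65 = 86.46 kPa.
Pore pressure: u = 9.81×(4.45 − 0) = 43.655 kPa.
Initial effective stress: σ'_0 = σ_v − u = 86.46 − 43.655 = 42.805 kPa.
Stress increase at mid-clay by the 2:1 spreading method:
Δσ ≈ qD²/(D+z)² = 200×3.3²/(3.3+4.45)² = 36.262 kPa
Final effective stress: σ'_f = σ'_0 + Δσ = 42.805 + 36.262 = 79.067 kPa.
Normally consolidated clay, so the full stress increment lies on the virgin compression line:
S_c = C_c·H/(1+e₀)·log₁₀(σ'_f/σ'_0) = 0.28×3.3/(1+1.08)×log₁₀(79.067/42.805)
    = 0.44423 × 0.2665 = 0.1184 m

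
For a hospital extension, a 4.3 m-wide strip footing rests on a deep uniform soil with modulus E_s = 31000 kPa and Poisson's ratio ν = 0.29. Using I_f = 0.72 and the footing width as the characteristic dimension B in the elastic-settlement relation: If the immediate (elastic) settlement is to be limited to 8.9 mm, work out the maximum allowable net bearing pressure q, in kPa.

q ≈ 97.3 kPa

S_e = q·B·(1−ν²)/E_s · I_f  ⇒  q = S_e·E_s / (B·(1−ν²)·I_f).
q = 0.0089 × 31000 / (4.3 × 0.9159 × 0.72) = 97.3 kPa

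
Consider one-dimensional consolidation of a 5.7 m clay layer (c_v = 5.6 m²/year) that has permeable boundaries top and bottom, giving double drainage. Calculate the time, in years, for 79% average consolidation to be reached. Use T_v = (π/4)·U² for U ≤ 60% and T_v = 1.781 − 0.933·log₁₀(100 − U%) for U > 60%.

Drainage path length: H_d = H/2 = 2.85 m (double drainage).
U > 60%: T_v = 1.781 − 0.933·log₁₀(100 − 79) = 0.54737.
t = T_v·H_d²/c_v = 0.54737×2.85²/5.6 = 0.7939 years.

t ≈ 0.794 years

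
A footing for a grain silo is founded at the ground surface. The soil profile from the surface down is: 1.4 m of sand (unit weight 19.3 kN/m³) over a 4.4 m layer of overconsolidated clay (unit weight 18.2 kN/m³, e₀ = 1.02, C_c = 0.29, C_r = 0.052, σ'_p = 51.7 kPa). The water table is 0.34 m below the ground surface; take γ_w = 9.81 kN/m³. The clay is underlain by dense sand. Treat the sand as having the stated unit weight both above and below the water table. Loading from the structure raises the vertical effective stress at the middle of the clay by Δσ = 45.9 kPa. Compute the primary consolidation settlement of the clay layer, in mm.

S_c ≈ 142 mm

Mid-depth of clay below the ground surface: z = 1.4 + 4.4/2 = 3.6 m.
Total vertical stress at mid-clay: σ_v = 19.3×1.4 + 18.2×2.2 = 67.06 kPa.
Pore pressure: u = 9.81×(3.6 − 0.34) = 31.981 kPa.
Initial effective stress: σ'_0 = σ_v − u = 67.06 − 31.981 = 35.079 kPa.
Final effective stress: σ'_f = 35.079 + 45.9 = 80.979 kPa.
σ'_f = 80.979 > σ'_p = 51.7 kPa, so the stress path crosses the preconsolidation pressure — recompression up to σ'_p, then virgin compression beyond:
S_c = H/(1+e₀)·[C_r·log₁₀(σ'_p/σ'_0) + C_c·log₁₀(σ'_f/σ'_p)]
    = 4.4/2.02 × [0.052×log₁₀(51.7/35.079) + 0.29×log₁₀(80.979/51.7)]
    = 2.1782 × [0.0087591 + 0.056516] = 0.1422 m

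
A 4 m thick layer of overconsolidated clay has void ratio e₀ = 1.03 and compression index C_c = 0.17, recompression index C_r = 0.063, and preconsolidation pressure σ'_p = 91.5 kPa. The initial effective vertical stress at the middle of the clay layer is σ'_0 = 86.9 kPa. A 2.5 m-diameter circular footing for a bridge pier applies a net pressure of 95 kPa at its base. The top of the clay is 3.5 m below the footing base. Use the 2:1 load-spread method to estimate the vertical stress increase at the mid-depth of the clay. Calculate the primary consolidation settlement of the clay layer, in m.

S_c ≈ 0.01 m

Mid-depth of clay below the footing base: z = 3.5 + 4/2 = 5.5 m.
Stress increase at mid-clay by the 2:1 spreading method:
Δσ ≈ qD²/(D+z)² = 95×2.5²/(2.5+5.5)² = 9.2773 kPa
Final effective stress: σ'_f = 86.9 + 9.2773 = 96.177 kPa.
σ'_f = 96.177 > σ'_p = 91.5 kPa, so the stress path crosses the preconsolidation pressure — recompression up to σ'_p, then virgin compression beyond:
S_c = H/(1+e₀)·[C_r·log₁₀(σ'_p/σ'_0) + C_c·log₁₀(σ'_f/σ'_p)]
    = 4/2.03 × [0.063×log₁₀(91.5/86.9) + 0.17×log₁₀(96.177/91.5)]
    = 1.9704 × [0.0014113 + 0.0036805] = 0.01003 m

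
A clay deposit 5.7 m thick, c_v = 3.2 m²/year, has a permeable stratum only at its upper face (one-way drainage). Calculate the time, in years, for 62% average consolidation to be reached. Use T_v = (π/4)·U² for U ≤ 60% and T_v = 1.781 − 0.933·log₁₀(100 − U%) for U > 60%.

Drainage path length: H_d = H = 5.7 m (single drainage).
U > 60%: T_v = 1.781 − 0.933·log₁₀(100 − 62) = 0.30706.
t = T_v·H_d²/c_v = 0.30706×5.7²/3.2 = 3.118 years.

t ≈ 3.12 years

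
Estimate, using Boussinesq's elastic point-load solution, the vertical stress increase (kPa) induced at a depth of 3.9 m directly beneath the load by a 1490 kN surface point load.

Boussinesq vertical stress below a point load on an elastic half-space:
Δσ_z = 3P/(2πz²) · [1 + (r/z)²]^(−5/2)
r/z = 0/3.9 = 0; [1+(r/z)²]^(−5/2) = 1.
Δσ_z = 3×1490/(2π×3.9²) × 1 = 46.773 × 1 = 46.77 kPa

Δσ_z ≈ 46.8 kPa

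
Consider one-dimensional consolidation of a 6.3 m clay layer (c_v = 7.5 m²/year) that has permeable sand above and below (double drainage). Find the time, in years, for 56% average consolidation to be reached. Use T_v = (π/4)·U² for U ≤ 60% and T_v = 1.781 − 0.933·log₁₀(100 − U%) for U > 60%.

Drainage path length: H_d = H/2 = 3.15 m (double drainage).
U ≤ 60%: T_v = (π/4)·U² = (π/4)×0.56² = 0.2463.
t = T_v·H_d²/c_v = 0.2463×3.15²/7.5 = 0.3259 years.

t ≈ 0.326 years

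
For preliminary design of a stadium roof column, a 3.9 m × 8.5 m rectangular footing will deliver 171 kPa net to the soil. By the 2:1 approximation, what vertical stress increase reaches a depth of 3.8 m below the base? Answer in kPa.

Δσ_z ≈ 59.9 kPa

By the 2:1 method the load spreads at 1 horizontal : 2 vertical, so at depth z the loaded area has grown by z in each plan dimension:
Δσ = qBL/((B+z)(L+z)) = 171×3.9×8.5/((3.9+3.8)(8.5+3.8)) = 59.853 kPa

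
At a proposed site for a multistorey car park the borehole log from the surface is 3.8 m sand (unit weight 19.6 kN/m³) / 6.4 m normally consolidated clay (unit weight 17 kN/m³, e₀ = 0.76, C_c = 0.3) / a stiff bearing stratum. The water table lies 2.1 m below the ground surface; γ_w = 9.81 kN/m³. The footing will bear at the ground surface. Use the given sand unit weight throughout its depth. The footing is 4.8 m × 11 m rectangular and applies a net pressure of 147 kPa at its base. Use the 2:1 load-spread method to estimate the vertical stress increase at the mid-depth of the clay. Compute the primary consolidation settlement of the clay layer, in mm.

Mid-depth of clay below the ground surface: z = 3.8 + 6.4/2 = 7 m.
Total vertical stress at mid-clay: σ_v = 19.6×3.8 + 17×3.2 = 128.88 kPa.
Pore pressure: u = 9.81×(7 − 2.1) = 48.069 kPa.
Initial effective stress: σ'_0 = σ_v − u = 128.88 − 48.069 = 80.811 kPa.
Stress increase at mid-clay by the 2:1 spreading method:
Δσ = qBL/((B+z)(L+z)) = 147×4.8×11/((4.8+7)(11+7)) = 36.542 kPa
Final effective stress: σ'_f = σ'_0 + Δσ = 80.811 + 36.542 = 117.35 kPa.
Normally consolidated clay, so the full stress increment lies on the virgin compression line:
S_c = C_c·H/(1+e₀)·log₁₀(σ'_f/σ'_0) = 0.3×6.4/(1+0.76)×log₁₀(117.35/80.811)
    = 1.0909 × 0.16201 = 0.1767 m

S_c ≈ 177 mm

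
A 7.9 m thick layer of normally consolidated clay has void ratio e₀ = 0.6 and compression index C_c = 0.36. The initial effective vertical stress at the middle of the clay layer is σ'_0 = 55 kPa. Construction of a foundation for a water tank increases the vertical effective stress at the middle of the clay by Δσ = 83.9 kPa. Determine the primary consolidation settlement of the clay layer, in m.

S_c ≈ 0.715 m

Final effective stress: σ'_f = σ'_0 + Δσ = 55 + 83.9 = 138.9 kPa.
Normally consolidated clay, so the full stress increment lies on the virgin compression line:
S_c = C_c·H/(1+e₀)·log₁₀(σ'_f/σ'_0) = 0.36×7.9/(1+0.6)×log₁₀(138.9/55)
    = 1.7775 × 0.40234 = 0.7152 m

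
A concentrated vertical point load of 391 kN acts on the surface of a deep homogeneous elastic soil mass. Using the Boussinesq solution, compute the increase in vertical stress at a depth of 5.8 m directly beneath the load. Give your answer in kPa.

Boussinesq vertical stress below a point load on an elastic half-space:
Δσ_z = 3P/(2πz²) · [1 + (r/z)²]^(−5/2)
r/z = 0/5.8 = 0; [1+(r/z)²]^(−5/2) = 1.
Δσ_z = 3×391/(2π×5.8²) × 1 = 5.5496 × 1 = 5.55 kPa

Δσ_z ≈ 5.55 kPa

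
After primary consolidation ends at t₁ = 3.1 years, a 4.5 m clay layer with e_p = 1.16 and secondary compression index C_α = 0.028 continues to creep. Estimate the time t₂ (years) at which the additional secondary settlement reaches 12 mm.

t₂ ≈ 4.98 years

S_s = C_α·H/(1+e_p)·log₁₀(t₂/t₁) ⇒ log₁₀(t₂/t₁) = S_s·(1+e_p)/(C_α·H).
log₁₀(t₂/t₁) = 0.012 × (1+1.16) / (0.028×4.5) = 0.2057
t₂ = t₁ × 10^0.2057 = 3.1 × 1.606 = 4.978 years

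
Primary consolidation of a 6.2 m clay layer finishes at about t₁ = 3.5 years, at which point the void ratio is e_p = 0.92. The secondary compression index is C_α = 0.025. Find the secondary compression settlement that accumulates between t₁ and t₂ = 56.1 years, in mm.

Secondary compression: S_s = C_α·H/(1+e_p)·log₁₀(t₂/t₁)
S_s = 0.025×6.2/(1+0.92)×log₁₀(56.1/3.5)
    = 0.08073 × 1.205 = 0.09727 m

S_s ≈ 97.3 mm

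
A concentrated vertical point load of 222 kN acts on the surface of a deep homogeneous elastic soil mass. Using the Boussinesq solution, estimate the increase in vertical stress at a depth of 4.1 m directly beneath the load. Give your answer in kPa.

Δσ_z ≈ 6.31 kPa

Boussinesq vertical stress below a point load on an elastic half-space:
Δσ_z = 3P/(2πz²) · [1 + (r/z)²]^(−5/2)
r/z = 0/4.1 = 0; [1+(r/z)²]^(−5/2) = 1.
Δσ_z = 3×222/(2π×4.1²) × 1 = 6.3056 × 1 = 6.306 kPa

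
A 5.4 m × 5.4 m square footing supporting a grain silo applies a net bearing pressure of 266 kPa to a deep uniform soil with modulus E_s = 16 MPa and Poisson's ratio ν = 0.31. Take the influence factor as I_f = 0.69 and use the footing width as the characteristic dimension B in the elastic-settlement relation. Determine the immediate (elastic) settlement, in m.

Immediate (elastic) settlement: S_e = q·B·(1−ν²)/E_s · I_f.
E_s = 16 MPa = 16000 kPa.
S_e = 266 × 5.4 × (1 − 0.31²) / 16000 × 0.69
    = 266 × 5.4 × 0.9039 / 16000 × 0.69
    = 0.05599 m

S_e ≈ 0.056 m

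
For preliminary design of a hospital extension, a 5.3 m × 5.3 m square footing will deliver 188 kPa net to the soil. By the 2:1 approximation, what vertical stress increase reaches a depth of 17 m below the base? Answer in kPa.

By the 2:1 method the load spreads at 1 horizontal : 2 vertical, so at depth z the loaded area has grown by z in each plan dimension:
Δσ = qBL/((B+z)(L+z)) = 188×5.3×5.3/((5.3+17)(5.3+17)) = 10.619 kPa

Δσ_z ≈ 10.6 kPa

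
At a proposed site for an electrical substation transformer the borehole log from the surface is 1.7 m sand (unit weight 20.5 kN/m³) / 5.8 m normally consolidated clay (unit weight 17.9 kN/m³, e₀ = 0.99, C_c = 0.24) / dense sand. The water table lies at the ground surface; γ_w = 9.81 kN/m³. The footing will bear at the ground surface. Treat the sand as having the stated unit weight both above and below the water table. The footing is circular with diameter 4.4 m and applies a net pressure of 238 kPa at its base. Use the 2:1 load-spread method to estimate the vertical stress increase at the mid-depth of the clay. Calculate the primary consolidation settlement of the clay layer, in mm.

S_c ≈ 262 mm

Mid-depth of clay below the ground surface: z = 1.7 + 5.8/2 = 4.6 m.
Total vertical stress at mid-clay: σ_v = 20.5×1.7 + 17.9×2.9 = 86.76 kPa.
Pore pressure: u = 9.81×(4.6 − 0) = 45.126 kPa.
Initial effective stress: σ'_0 = σ_v − u = 86.76 − 45.126 = 41.634 kPa.
Stress increase at mid-clay by the 2:1 spreading method:
Δσ ≈ qD²/(D+z)² = 238×4.4²/(4.4+4.6)² = 56.885 kPa
Final effective stress: σ'_f = σ'_0 + Δσ = 41.634 + 56.885 = 98.519 kPa.
Normally consolidated clay, so the full stress increment lies on the virgin compression line:
S_c = C_c·H/(1+e₀)·log₁₀(σ'_f/σ'_0) = 0.24×5.8/(1+0.99)×log₁₀(98.519/41.634)
    = 0.6995 × 0.37407 = 0.2617 m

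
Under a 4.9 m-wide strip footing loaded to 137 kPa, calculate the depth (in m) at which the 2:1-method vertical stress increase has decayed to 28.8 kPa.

2:1 spreading — at depth z the loaded area has grown by z in each plan dimension:
qB/(B+z) = Δσ_z ⇒ z = qB/Δσ_z − B = 137×4.9/28.8 − 4.9 = 18.41 m

z ≈ 18.4 m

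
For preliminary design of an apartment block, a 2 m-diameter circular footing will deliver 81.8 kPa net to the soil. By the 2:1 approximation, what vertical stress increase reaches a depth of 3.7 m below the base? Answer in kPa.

By the 2:1 method the load spreads at 1 horizontal : 2 vertical, so at depth z the loaded area has grown by z in each plan dimension:
Δσ ≈ qD²/(D+z)² = 81.8×2²/(2+3.7)² = 10.071 kPa

Δσ_z ≈ 10.1 kPa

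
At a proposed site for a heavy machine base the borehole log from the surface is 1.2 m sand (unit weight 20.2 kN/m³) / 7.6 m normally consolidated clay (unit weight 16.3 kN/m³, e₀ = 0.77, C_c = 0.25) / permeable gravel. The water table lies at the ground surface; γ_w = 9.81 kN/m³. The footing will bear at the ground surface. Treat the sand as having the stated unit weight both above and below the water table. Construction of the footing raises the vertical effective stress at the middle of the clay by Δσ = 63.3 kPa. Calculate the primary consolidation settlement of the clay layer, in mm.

Mid-depth of clay below the ground surface: z = 1.2 + 7.6/2 = 5 m.
Total vertical stress at mid-clay: σ_v = 20.2×1.2 + 16.3×3.8 = 86.18 kPa.
Pore pressure: u = 9.81×(5 − 0) = 49.05 kPa.
Initial effective stress: σ'_0 = σ_v − u = 86.18 − 49.05 = 37.13 kPa.
Final effective stress: σ'_f = σ'_0 + Δσ = 37.13 + 63.3 = 100.43 kPa.
Normally consolidated clay, so the full stress increment lies on the virgin compression line:
S_c = C_c·H/(1+e₀)·log₁₀(σ'_f/σ'_0) = 0.25×7.6/(1+0.77)×log₁₀(100.43/37.13)
    = 1.0734 × 0.43214 = 0.4639 m

S_c ≈ 464 mm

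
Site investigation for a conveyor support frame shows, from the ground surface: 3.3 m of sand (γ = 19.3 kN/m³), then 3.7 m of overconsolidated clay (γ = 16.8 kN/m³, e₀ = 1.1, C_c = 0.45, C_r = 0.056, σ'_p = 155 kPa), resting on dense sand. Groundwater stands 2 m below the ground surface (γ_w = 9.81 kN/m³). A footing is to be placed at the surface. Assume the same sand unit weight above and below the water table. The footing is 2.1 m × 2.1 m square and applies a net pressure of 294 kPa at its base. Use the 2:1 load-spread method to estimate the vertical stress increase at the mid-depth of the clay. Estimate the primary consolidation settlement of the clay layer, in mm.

S_c ≈ 14 mm

Mid-depth of clay below the ground surface: z = 3.3 + 3.7/2 = 5.15 m.
Total vertical stress at mid-clay: σ_v = 19.3×3.3 + 16.8×1.85 = 94.77 kPa.
Pore pressure: u = 9.81×(5.15 − 2) = 30.902 kPa.
Initial effective stress: σ'_0 = σ_v − u = 94.77 − 30.902 = 63.868 kPa.
Stress increase at mid-clay by the 2:1 spreading method:
Δσ = qBL/((B+z)(L+z)) = 294×2.1×2.1/((2.1+5.15)(2.1+5.15)) = 24.667 kPa
Final effective stress: σ'_f = 63.868 + 24.667 = 88.535 kPa.
σ'_f = 88.535 ≤ σ'_p = 155 kPa, so the clay remains overconsolidated and only the recompression index applies:
S_c = C_r·H/(1+e₀)·log₁₀(σ'_f/σ'_0) = 0.056×3.7/2.1×log₁₀(88.535/63.868)
    = 0.098666 × 0.14183 = 0.01399 m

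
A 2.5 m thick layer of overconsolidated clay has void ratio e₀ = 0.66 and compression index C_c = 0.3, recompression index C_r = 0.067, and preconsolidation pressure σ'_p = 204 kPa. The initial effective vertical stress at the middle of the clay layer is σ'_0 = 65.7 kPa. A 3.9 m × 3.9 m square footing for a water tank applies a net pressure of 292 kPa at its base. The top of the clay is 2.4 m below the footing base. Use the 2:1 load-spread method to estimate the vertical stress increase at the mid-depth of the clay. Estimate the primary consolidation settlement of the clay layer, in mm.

Mid-depth of clay below the footing base: z = 2.4 + 2.5/2 = 3.65 m.
Stress increase at mid-clay by the 2:1 spreading method:
Δσ = qBL/((B+z)(L+z)) = 292×3.9×3.9/((3.9+3.65)(3.9+3.65)) = 77.914 kPa
Final effective stress: σ'_f = 65.7 + 77.914 = 143.61 kPa.
σ'_f = 143.61 ≤ σ'_p = 204 kPa, so the clay remains overconsolidated and only the recompression index applies:
S_c = C_r·H/(1+e₀)·log₁₀(σ'_f/σ'_0) = 0.067×2.5/1.66×log₁₀(143.61/65.7)
    = 0.1009 × 0.33962 = 0.03427 m

S_c ≈ 34.3 mm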